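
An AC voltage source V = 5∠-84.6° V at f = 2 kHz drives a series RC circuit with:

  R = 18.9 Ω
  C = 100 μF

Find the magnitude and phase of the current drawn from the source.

Step 1 — Angular frequency: ω = 2π·f = 2π·2000 = 1.257e+04 rad/s.
Step 2 — Component impedances:
  R: Z = R = 18.9 Ω
  C: Z = 1/(jωC) = -j/(ω·C) = 0 - j0.7958 Ω
Step 3 — Series combination: Z_total = R + C = 18.9 - j0.7958 Ω = 18.92∠-2.4° Ω.
Step 4 — Source phasor: V = 5∠-84.6° V = 0.4705 - j4.978 V.
Step 5 — Ohm's law: I = V / Z_total = (0.4705 - j4.978) / (18.9 - j0.7958) = 0.03592 - j0.2619 A.
Step 6 — Convert to polar: |I| = 0.2643 A, ∠I = -82.2°.

I = 0.2643∠-82.2° A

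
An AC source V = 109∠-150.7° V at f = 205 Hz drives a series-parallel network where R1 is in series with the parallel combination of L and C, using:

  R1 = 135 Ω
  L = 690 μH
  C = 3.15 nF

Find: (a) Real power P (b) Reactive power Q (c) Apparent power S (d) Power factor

Step 1 — Angular frequency: ω = 2π·f = 2π·205 = 1288 rad/s.
Step 2 — Component impedances:
  R1: Z = R = 135 Ω
  L: Z = jωL = j·1288·0.00069 = 0 + j0.8888 Ω
  C: Z = 1/(jωC) = -j/(ω·C) = 0 - j2.465e+05 Ω
Step 3 — Parallel branch: L || C = 1/(1/L + 1/C) = 0 + j0.8888 Ω.
Step 4 — Series with R1: Z_total = R1 + (L || C) = 135 + j0.8888 Ω = 135∠0.4° Ω.
Step 5 — Source phasor: V = 109∠-150.7° V = -95.06 - j53.34 V.
Step 6 — Current: I = V / Z = -0.7067 - j0.3905 A = 0.8074∠-151.1° A.
Step 7 — Complex power: S = V·I* = 88 + j0.5794 VA.
Step 8 — Real power: P = Re(S) = 88 W.
Step 9 — Reactive power: Q = Im(S) = 0.5794 VAR.
Step 10 — Apparent power: |S| = 88.01 VA.
Step 11 — Power factor: PF = P/|S| = 1 (lagging).

(a) P = 88 W  (b) Q = 0.5794 VAR  (c) S = 88.01 VA  (d) PF = 1 (lagging)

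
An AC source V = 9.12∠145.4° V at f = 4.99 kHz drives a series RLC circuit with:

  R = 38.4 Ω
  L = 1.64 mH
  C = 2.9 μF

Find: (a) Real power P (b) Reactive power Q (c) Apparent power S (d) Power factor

Step 1 — Angular frequency: ω = 2π·f = 2π·4990 = 3.135e+04 rad/s.
Step 2 — Component impedances:
  R: Z = R = 38.4 Ω
  L: Z = jωL = j·3.135e+04·0.00164 = 0 + j51.42 Ω
  C: Z = 1/(jωC) = -j/(ω·C) = 0 - j11 Ω
Step 3 — Series combination: Z_total = R + L + C = 38.4 + j40.42 Ω = 55.75∠46.5° Ω.
Step 4 — Source phasor: V = 9.12∠145.4° V = -7.507 + j5.179 V.
Step 5 — Current: I = V / Z = -0.0254 + j0.1616 A = 0.1636∠98.9° A.
Step 6 — Complex power: S = V·I* = 1.028 + j1.082 VA.
Step 7 — Real power: P = Re(S) = 1.028 W.
Step 8 — Reactive power: Q = Im(S) = 1.082 VAR.
Step 9 — Apparent power: |S| = 1.492 VA.
Step 10 — Power factor: PF = P/|S| = 0.6888 (lagging).

(a) P = 1.028 W  (b) Q = 1.082 VAR  (c) S = 1.492 VA  (d) PF = 0.6888 (lagging)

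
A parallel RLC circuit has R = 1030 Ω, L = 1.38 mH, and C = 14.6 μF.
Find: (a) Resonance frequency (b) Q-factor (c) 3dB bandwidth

Step 1 — Resonance: ω₀ = 1/√(LC) = 1/√(0.00138·1.46e-05) = 7045 rad/s.
Step 2 — f₀ = ω₀/(2π) = 1121 Hz.
Step 3 — Parallel Q: Q = R/(ω₀L) = 1030/(7045·0.00138) = 105.9.
Step 4 — Bandwidth: Δω = ω₀/Q = 66.5 rad/s; BW = Δω/(2π) = 10.58 Hz.

(a) f₀ = 1121 Hz  (b) Q = 105.9  (c) BW = 10.58 Hz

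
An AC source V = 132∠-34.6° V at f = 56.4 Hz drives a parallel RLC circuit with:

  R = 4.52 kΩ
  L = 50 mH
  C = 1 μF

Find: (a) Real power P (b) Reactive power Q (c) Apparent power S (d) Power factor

Step 1 — Angular frequency: ω = 2π·f = 2π·56.4 = 354.4 rad/s.
Step 2 — Component impedances:
  R: Z = R = 4520 Ω
  L: Z = jωL = j·354.4·0.05 = 0 + j17.72 Ω
  C: Z = 1/(jωC) = -j/(ω·C) = 0 - j2822 Ω
Step 3 — Parallel combination: 1/Z_total = 1/R + 1/L + 1/C; Z_total = 0.07034 + j17.83 Ω = 17.83∠89.8° Ω.
Step 4 — Source phasor: V = 132∠-34.6° V = 108.7 - j74.96 V.
Step 5 — Current: I = V / Z = -4.18 - j6.11 A = 7.403∠-124.4° A.
Step 6 — Complex power: S = V·I* = 3.855 + j977.2 VA.
Step 7 — Real power: P = Re(S) = 3.855 W.
Step 8 — Reactive power: Q = Im(S) = 977.2 VAR.
Step 9 — Apparent power: |S| = 977.2 VA.
Step 10 — Power factor: PF = P/|S| = 0.003945 (lagging).

(a) P = 3.855 W  (b) Q = 977.2 VAR  (c) S = 977.2 VA  (d) PF = 0.003945 (lagging)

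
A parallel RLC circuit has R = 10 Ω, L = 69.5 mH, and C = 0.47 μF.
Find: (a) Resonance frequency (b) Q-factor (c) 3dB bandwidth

Step 1 — Resonance: ω₀ = 1/√(LC) = 1/√(0.0695·4.7e-07) = 5533 rad/s.
Step 2 — f₀ = ω₀/(2π) = 880.6 Hz.
Step 3 — Parallel Q: Q = R/(ω₀L) = 10/(5533·0.0695) = 0.026.
Step 4 — Bandwidth: Δω = ω₀/Q = 2.128e+05 rad/s; BW = Δω/(2π) = 3.386e+04 Hz.

(a) f₀ = 880.6 Hz  (b) Q = 0.026  (c) BW = 3.386e+04 Hz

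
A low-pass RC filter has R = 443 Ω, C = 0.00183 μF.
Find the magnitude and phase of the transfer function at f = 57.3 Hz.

Step 1 — Angular frequency: ω = 2π·57.3 = 360 rad/s.
Step 2 — Transfer function: H(jω) = 1/(1 + jωRC).
Step 3 — Denominator: 1 + jωRC = 1 + j·360·443·1.83e-09 = 1 + j0.0002919.
Step 4 — H = 1 - j0.0002919.
Step 5 — Magnitude: |H| = 1 (-0.0 dB); phase: φ = -0.0°.

|H| = 1 (-0.0 dB), φ = -0.0°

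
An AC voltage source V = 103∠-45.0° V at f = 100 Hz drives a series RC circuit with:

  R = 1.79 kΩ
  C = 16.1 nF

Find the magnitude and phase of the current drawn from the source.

Step 1 — Angular frequency: ω = 2π·f = 2π·100 = 628.3 rad/s.
Step 2 — Component impedances:
  R: Z = R = 1790 Ω
  C: Z = 1/(jωC) = -j/(ω·C) = 0 - j9.885e+04 Ω
Step 3 — Series combination: Z_total = R + C = 1790 - j9.885e+04 Ω = 9.887e+04∠-89.0° Ω.
Step 4 — Source phasor: V = 103∠-45.0° V = 72.83 - j72.83 V.
Step 5 — Ohm's law: I = V / Z_total = (72.83 - j72.83) / (1790 - j9.885e+04) = 0.0007499 + j0.0007232 A.
Step 6 — Convert to polar: |I| = 0.001042 A, ∠I = 44.0°.

I = 0.001042∠44.0° A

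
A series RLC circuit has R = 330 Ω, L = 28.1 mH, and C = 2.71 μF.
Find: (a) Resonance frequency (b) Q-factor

Step 1 — Resonance condition Im(Z)=0 gives ω₀ = 1/√(LC).
Step 2 — ω₀ = 1/√(0.0281·2.71e-06) = 3624 rad/s.
Step 3 — f₀ = ω₀/(2π) = 576.7 Hz.
Step 4 — Series Q: Q = ω₀L/R = 3624·0.0281/330 = 0.3086.

(a) f₀ = 576.7 Hz  (b) Q = 0.3086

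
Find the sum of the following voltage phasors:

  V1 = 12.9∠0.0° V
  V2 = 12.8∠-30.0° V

Step 1 — Convert each phasor to rectangular form:
  V1 = 12.9·(cos(0.0°) + j·sin(0.0°)) = 12.9 V
  V2 = 12.8·(cos(-30.0°) + j·sin(-30.0°)) = 11.09 - j6.4 V
Step 2 — Sum components: V_total = 23.99 - j6.4 V.
Step 3 — Convert to polar: |V_total| = 24.82 V, ∠V_total = -14.9°.

V_total = 24.82∠-14.9° V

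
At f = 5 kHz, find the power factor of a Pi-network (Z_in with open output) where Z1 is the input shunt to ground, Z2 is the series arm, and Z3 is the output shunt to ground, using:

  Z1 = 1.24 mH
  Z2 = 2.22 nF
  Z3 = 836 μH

Step 1 — Angular frequency: ω = 2π·f = 2π·5000 = 3.142e+04 rad/s.
Step 2 — Component impedances:
  Z1: Z = jωL = j·3.142e+04·0.00124 = 0 + j38.96 Ω
  Z2: Z = 1/(jωC) = -j/(ω·C) = 0 - j1.434e+04 Ω
  Z3: Z = jωL = j·3.142e+04·0.000836 = 0 + j26.26 Ω
Step 3 — With open output, the series arm Z2 and the output shunt Z3 appear in series to ground: Z2 + Z3 = 0 - j1.431e+04 Ω.
Step 4 — Parallel with input shunt Z1: Z_in = Z1 || (Z2 + Z3) = 0 + j39.06 Ω = 39.06∠90.0° Ω.
Step 5 — Power factor: PF = cos(φ) = Re(Z)/|Z| = -0/39.06 = -0.
Step 6 — Type: Im(Z) = 39.06 ⇒ lagging (phase φ = 90.0°).

PF = -0 (lagging, φ = 90.0°)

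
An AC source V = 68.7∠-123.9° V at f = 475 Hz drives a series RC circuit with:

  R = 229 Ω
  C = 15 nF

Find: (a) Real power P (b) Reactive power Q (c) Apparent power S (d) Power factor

Step 1 — Angular frequency: ω = 2π·f = 2π·475 = 2985 rad/s.
Step 2 — Component impedances:
  R: Z = R = 229 Ω
  C: Z = 1/(jωC) = -j/(ω·C) = 0 - j2.234e+04 Ω
Step 3 — Series combination: Z_total = R + C = 229 - j2.234e+04 Ω = 2.234e+04∠-89.4° Ω.
Step 4 — Source phasor: V = 68.7∠-123.9° V = -38.32 - j57.02 V.
Step 5 — Current: I = V / Z = 0.002535 - j0.001741 A = 0.003075∠-34.5° A.
Step 6 — Complex power: S = V·I* = 0.002166 - j0.2113 VA.
Step 7 — Real power: P = Re(S) = 0.002166 W.
Step 8 — Reactive power: Q = Im(S) = -0.2113 VAR.
Step 9 — Apparent power: |S| = 0.2113 VA.
Step 10 — Power factor: PF = P/|S| = 0.01025 (leading).

(a) P = 0.002166 W  (b) Q = -0.2113 VAR  (c) S = 0.2113 VA  (d) PF = 0.01025 (leading)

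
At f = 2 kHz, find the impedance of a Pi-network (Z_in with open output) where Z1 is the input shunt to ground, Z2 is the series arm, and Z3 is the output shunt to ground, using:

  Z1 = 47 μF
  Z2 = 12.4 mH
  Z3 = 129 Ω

Step 1 — Angular frequency: ω = 2π·f = 2π·2000 = 1.257e+04 rad/s.
Step 2 — Component impedances:
  Z1: Z = 1/(jωC) = -j/(ω·C) = 0 - j1.693 Ω
  Z2: Z = jωL = j·1.257e+04·0.0124 = 0 + j155.8 Ω
  Z3: Z = R = 129 Ω
Step 3 — With open output, the series arm Z2 and the output shunt Z3 appear in series to ground: Z2 + Z3 = 129 + j155.8 Ω.
Step 4 — Parallel with input shunt Z1: Z_in = Z1 || (Z2 + Z3) = 0.009154 - j1.704 Ω = 1.704∠-89.7° Ω.

Z = 0.009154 - j1.704 Ω = 1.704∠-89.7° Ω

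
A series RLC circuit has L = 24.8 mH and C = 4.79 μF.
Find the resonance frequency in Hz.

Step 1 — Resonance condition Im(Z)=0 gives ω₀ = 1/√(LC).
Step 2 — ω₀ = 1/√(0.0248·4.79e-06) = 2901 rad/s.
Step 3 — f₀ = ω₀/(2π) = 461.8 Hz.

f₀ = 461.8 Hz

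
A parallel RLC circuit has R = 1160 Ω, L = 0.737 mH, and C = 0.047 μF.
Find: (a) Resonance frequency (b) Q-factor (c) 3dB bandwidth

Step 1 — Resonance: ω₀ = 1/√(LC) = 1/√(0.000737·4.7e-08) = 1.699e+05 rad/s.
Step 2 — f₀ = ω₀/(2π) = 2.704e+04 Hz.
Step 3 — Parallel Q: Q = R/(ω₀L) = 1160/(1.699e+05·0.000737) = 9.263.
Step 4 — Bandwidth: Δω = ω₀/Q = 1.834e+04 rad/s; BW = Δω/(2π) = 2919 Hz.

(a) f₀ = 2.704e+04 Hz  (b) Q = 9.263  (c) BW = 2919 Hz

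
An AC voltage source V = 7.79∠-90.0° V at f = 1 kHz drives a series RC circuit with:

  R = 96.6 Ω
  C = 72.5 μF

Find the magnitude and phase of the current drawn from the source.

Step 1 — Angular frequency: ω = 2π·f = 2π·1000 = 6283 rad/s.
Step 2 — Component impedances:
  R: Z = R = 96.6 Ω
  C: Z = 1/(jωC) = -j/(ω·C) = 0 - j2.195 Ω
Step 3 — Series combination: Z_total = R + C = 96.6 - j2.195 Ω = 96.62∠-1.3° Ω.
Step 4 — Source phasor: V = 7.79∠-90.0° V = 0 - j7.79 V.
Step 5 — Ohm's law: I = V / Z_total = (0 - j7.79) / (96.6 - j2.195) = 0.001832 - j0.0806 A.
Step 6 — Convert to polar: |I| = 0.08062 A, ∠I = -88.7°.

I = 0.08062∠-88.7° A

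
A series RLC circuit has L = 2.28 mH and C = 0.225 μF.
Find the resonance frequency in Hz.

Step 1 — Resonance condition Im(Z)=0 gives ω₀ = 1/√(LC).
Step 2 — ω₀ = 1/√(0.00228·2.25e-07) = 4.415e+04 rad/s.
Step 3 — f₀ = ω₀/(2π) = 7027 Hz.

f₀ = 7027 Hz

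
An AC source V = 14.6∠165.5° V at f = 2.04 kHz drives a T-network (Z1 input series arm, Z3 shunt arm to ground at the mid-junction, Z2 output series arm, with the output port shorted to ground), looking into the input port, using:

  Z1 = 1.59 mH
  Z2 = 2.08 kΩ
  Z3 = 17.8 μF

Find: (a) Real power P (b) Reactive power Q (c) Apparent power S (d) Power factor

Step 1 — Angular frequency: ω = 2π·f = 2π·2040 = 1.282e+04 rad/s.
Step 2 — Component impedances:
  Z1: Z = jωL = j·1.282e+04·0.00159 = 0 + j20.38 Ω
  Z2: Z = R = 2080 Ω
  Z3: Z = 1/(jωC) = -j/(ω·C) = 0 - j4.383 Ω
Step 3 — With the output port shorted to ground, the output series arm Z2 runs from the junction to ground; the shunt arm Z3 also runs from the junction to ground. They appear in parallel: Z3 || Z2 = 0.009236 - j4.383 Ω.
Step 4 — Series with input arm Z1: Z_in = Z1 + (Z3 || Z2) = 0.009236 + j16 Ω = 16∠90.0° Ω.
Step 5 — Source phasor: V = 14.6∠165.5° V = -14.13 + j3.656 V.
Step 6 — Current: I = V / Z = 0.228 + j0.8837 A = 0.9127∠75.5° A.
Step 7 — Complex power: S = V·I* = 0.007693 + j13.32 VA.
Step 8 — Real power: P = Re(S) = 0.007693 W.
Step 9 — Reactive power: Q = Im(S) = 13.32 VAR.
Step 10 — Apparent power: |S| = 13.32 VA.
Step 11 — Power factor: PF = P/|S| = 0.0005773 (lagging).

(a) P = 0.007693 W  (b) Q = 13.32 VAR  (c) S = 13.32 VA  (d) PF = 0.0005773 (lagging)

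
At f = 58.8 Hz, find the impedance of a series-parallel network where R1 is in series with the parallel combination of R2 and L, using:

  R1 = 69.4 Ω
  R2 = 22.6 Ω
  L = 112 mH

Step 1 — Angular frequency: ω = 2π·f = 2π·58.8 = 369.5 rad/s.
Step 2 — Component impedances:
  R1: Z = R = 69.4 Ω
  R2: Z = R = 22.6 Ω
  L: Z = jωL = j·369.5·0.112 = 0 + j41.38 Ω
Step 3 — Parallel branch: R2 || L = 1/(1/R2 + 1/L) = 17.41 + j9.507 Ω.
Step 4 — Series with R1: Z_total = R1 + (R2 || L) = 86.81 + j9.507 Ω = 87.33∠6.3° Ω.

Z = 86.81 + j9.507 Ω = 87.33∠6.3° Ω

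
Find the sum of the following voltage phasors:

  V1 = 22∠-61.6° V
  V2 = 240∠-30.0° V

Step 1 — Convert each phasor to rectangular form:
  V1 = 22·(cos(-61.6°) + j·sin(-61.6°)) = 10.46 - j19.35 V
  V2 = 240·(cos(-30.0°) + j·sin(-30.0°)) = 207.8 - j120 V
Step 2 — Sum components: V_total = 218.3 - j139.4 V.
Step 3 — Convert to polar: |V_total| = 259 V, ∠V_total = -32.6°.

V_total = 259∠-32.6° V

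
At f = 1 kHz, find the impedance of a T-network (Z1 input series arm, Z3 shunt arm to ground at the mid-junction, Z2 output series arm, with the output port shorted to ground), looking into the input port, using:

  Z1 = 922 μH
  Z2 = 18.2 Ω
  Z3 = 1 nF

Step 1 — Angular frequency: ω = 2π·f = 2π·1000 = 6283 rad/s.
Step 2 — Component impedances:
  Z1: Z = jωL = j·6283·0.000922 = 0 + j5.793 Ω
  Z2: Z = R = 18.2 Ω
  Z3: Z = 1/(jωC) = -j/(ω·C) = 0 - j1.592e+05 Ω
Step 3 — With the output port shorted to ground, the output series arm Z2 runs from the junction to ground; the shunt arm Z3 also runs from the junction to ground. They appear in parallel: Z3 || Z2 = 18.2 - j0.002081 Ω.
Step 4 — Series with input arm Z1: Z_in = Z1 + (Z3 || Z2) = 18.2 + j5.791 Ω = 19.1∠17.7° Ω.

Z = 18.2 + j5.791 Ω = 19.1∠17.7° Ω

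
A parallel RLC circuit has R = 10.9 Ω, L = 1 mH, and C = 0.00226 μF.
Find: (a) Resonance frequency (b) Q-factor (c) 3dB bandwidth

Step 1 — Resonance: ω₀ = 1/√(LC) = 1/√(0.001·2.26e-09) = 6.652e+05 rad/s.
Step 2 — f₀ = ω₀/(2π) = 1.059e+05 Hz.
Step 3 — Parallel Q: Q = R/(ω₀L) = 10.9/(6.652e+05·0.001) = 0.01639.
Step 4 — Bandwidth: Δω = ω₀/Q = 4.059e+07 rad/s; BW = Δω/(2π) = 6.461e+06 Hz.

(a) f₀ = 1.059e+05 Hz  (b) Q = 0.01639  (c) BW = 6.461e+06 Hz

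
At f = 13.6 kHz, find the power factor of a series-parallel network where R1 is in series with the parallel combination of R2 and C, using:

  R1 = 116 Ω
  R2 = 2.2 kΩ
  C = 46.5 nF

Step 1 — Angular frequency: ω = 2π·f = 2π·1.36e+04 = 8.545e+04 rad/s.
Step 2 — Component impedances:
  R1: Z = R = 116 Ω
  R2: Z = R = 2200 Ω
  C: Z = 1/(jωC) = -j/(ω·C) = 0 - j251.7 Ω
Step 3 — Parallel branch: R2 || C = 1/(1/R2 + 1/C) = 28.42 - j248.4 Ω.
Step 4 — Series with R1: Z_total = R1 + (R2 || C) = 144.4 - j248.4 Ω = 287.3∠-59.8° Ω.
Step 5 — Power factor: PF = cos(φ) = Re(Z)/|Z| = 144.4/287.3 = 0.5026.
Step 6 — Type: Im(Z) = -248.4 ⇒ leading (phase φ = -59.8°).

PF = 0.5026 (leading, φ = -59.8°)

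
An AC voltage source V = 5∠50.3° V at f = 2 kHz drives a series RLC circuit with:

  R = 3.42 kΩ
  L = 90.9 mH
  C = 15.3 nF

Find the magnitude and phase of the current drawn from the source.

Step 1 — Angular frequency: ω = 2π·f = 2π·2000 = 1.257e+04 rad/s.
Step 2 — Component impedances:
  R: Z = R = 3420 Ω
  L: Z = jωL = j·1.257e+04·0.0909 = 0 + j1142 Ω
  C: Z = 1/(jωC) = -j/(ω·C) = 0 - j5201 Ω
Step 3 — Series combination: Z_total = R + L + C = 3420 - j4059 Ω = 5308∠-49.9° Ω.
Step 4 — Source phasor: V = 5∠50.3° V = 3.194 + j3.847 V.
Step 5 — Ohm's law: I = V / Z_total = (3.194 + j3.847) / (3420 - j4059) = -0.0001665 + j0.0009272 A.
Step 6 — Convert to polar: |I| = 0.000942 A, ∠I = 100.2°.

I = 0.000942∠100.2° A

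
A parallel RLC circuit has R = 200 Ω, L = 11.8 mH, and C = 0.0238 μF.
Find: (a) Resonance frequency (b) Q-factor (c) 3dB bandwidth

Step 1 — Resonance: ω₀ = 1/√(LC) = 1/√(0.0118·2.38e-08) = 5.967e+04 rad/s.
Step 2 — f₀ = ω₀/(2π) = 9497 Hz.
Step 3 — Parallel Q: Q = R/(ω₀L) = 200/(5.967e+04·0.0118) = 0.284.
Step 4 — Bandwidth: Δω = ω₀/Q = 2.101e+05 rad/s; BW = Δω/(2π) = 3.344e+04 Hz.

(a) f₀ = 9497 Hz  (b) Q = 0.284  (c) BW = 3.344e+04 Hz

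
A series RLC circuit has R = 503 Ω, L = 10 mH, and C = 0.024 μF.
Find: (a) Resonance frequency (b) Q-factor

Step 1 — Resonance condition Im(Z)=0 gives ω₀ = 1/√(LC).
Step 2 — ω₀ = 1/√(0.01·2.4e-08) = 6.455e+04 rad/s.
Step 3 — f₀ = ω₀/(2π) = 1.027e+04 Hz.
Step 4 — Series Q: Q = ω₀L/R = 6.455e+04·0.01/503 = 1.283.

(a) f₀ = 1.027e+04 Hz  (b) Q = 1.283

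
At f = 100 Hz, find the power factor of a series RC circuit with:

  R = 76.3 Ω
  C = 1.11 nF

Step 1 — Angular frequency: ω = 2π·f = 2π·100 = 628.3 rad/s.
Step 2 — Component impedances:
  R: Z = R = 76.3 Ω
  C: Z = 1/(jωC) = -j/(ω·C) = 0 - j1.434e+06 Ω
Step 3 — Series combination: Z_total = R + C = 76.3 - j1.434e+06 Ω = 1.434e+06∠-90.0° Ω.
Step 4 — Power factor: PF = cos(φ) = Re(Z)/|Z| = 76.3/1.434e+06 = 5.321e-05.
Step 5 — Type: Im(Z) = -1.434e+06 ⇒ leading (phase φ = -90.0°).

PF = 5.321e-05 (leading, φ = -90.0°)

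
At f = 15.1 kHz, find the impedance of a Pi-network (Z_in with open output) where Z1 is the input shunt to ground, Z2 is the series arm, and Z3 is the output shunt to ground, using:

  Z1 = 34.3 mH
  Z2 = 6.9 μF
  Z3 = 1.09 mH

Step 1 — Angular frequency: ω = 2π·f = 2π·1.51e+04 = 9.488e+04 rad/s.
Step 2 — Component impedances:
  Z1: Z = jωL = j·9.488e+04·0.0343 = 0 + j3254 Ω
  Z2: Z = 1/(jωC) = -j/(ω·C) = 0 - j1.528 Ω
  Z3: Z = jωL = j·9.488e+04·0.00109 = 0 + j103.4 Ω
Step 3 — With open output, the series arm Z2 and the output shunt Z3 appear in series to ground: Z2 + Z3 = 0 + j101.9 Ω.
Step 4 — Parallel with input shunt Z1: Z_in = Z1 || (Z2 + Z3) = 0 + j98.79 Ω = 98.79∠90.0° Ω.

Z = 0 + j98.79 Ω = 98.79∠90.0° Ω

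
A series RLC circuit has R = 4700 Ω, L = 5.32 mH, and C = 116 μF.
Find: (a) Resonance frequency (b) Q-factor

Step 1 — Resonance condition Im(Z)=0 gives ω₀ = 1/√(LC).
Step 2 — ω₀ = 1/√(0.00532·0.000116) = 1273 rad/s.
Step 3 — f₀ = ω₀/(2π) = 202.6 Hz.
Step 4 — Series Q: Q = ω₀L/R = 1273·0.00532/4700 = 0.001441.

(a) f₀ = 202.6 Hz  (b) Q = 0.001441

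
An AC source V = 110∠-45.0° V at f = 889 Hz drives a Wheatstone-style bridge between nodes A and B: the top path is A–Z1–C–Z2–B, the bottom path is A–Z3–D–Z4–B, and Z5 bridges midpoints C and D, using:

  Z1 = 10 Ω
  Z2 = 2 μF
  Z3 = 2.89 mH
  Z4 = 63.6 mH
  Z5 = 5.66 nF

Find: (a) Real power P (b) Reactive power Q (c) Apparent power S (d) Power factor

Step 1 — Angular frequency: ω = 2π·f = 2π·889 = 5586 rad/s.
Step 2 — Component impedances:
  Z1: Z = R = 10 Ω
  Z2: Z = 1/(jωC) = -j/(ω·C) = 0 - j89.51 Ω
  Z3: Z = jωL = j·5586·0.00289 = 0 + j16.14 Ω
  Z4: Z = jωL = j·5586·0.0636 = 0 + j355.3 Ω
  Z5: Z = 1/(jωC) = -j/(ω·C) = 0 - j3.163e+04 Ω
Step 3 — Bridge requires nodal analysis (the Z5 bridge couples midpoints C and D, so the two paths cannot be reduced to a simple series/parallel combination). Setting node B to ground and injecting 1 A at node A, the 3-node admittance system at A, C, D solves to V_A = Z_AB = 17.34 - j117.3 Ω = 118.6∠-81.6° Ω.
Step 4 — Source phasor: V = 110∠-45.0° V = 77.78 - j77.78 V.
Step 5 — Current: I = V / Z = 0.7447 + j0.5529 A = 0.9275∠36.6° A.
Step 6 — Complex power: S = V·I* = 14.92 - j100.9 VA.
Step 7 — Real power: P = Re(S) = 14.92 W.
Step 8 — Reactive power: Q = Im(S) = -100.9 VAR.
Step 9 — Apparent power: |S| = 102 VA.
Step 10 — Power factor: PF = P/|S| = 0.1462 (leading).

(a) P = 14.92 W  (b) Q = -100.9 VAR  (c) S = 102 VA  (d) PF = 0.1462 (leading)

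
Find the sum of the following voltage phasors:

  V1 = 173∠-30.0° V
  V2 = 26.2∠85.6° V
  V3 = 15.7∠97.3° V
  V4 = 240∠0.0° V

Step 1 — Convert each phasor to rectangular form:
  V1 = 173·(cos(-30.0°) + j·sin(-30.0°)) = 149.8 - j86.5 V
  V2 = 26.2·(cos(85.6°) + j·sin(85.6°)) = 2.01 + j26.12 V
  V3 = 15.7·(cos(97.3°) + j·sin(97.3°)) = -1.995 + j15.57 V
  V4 = 240·(cos(0.0°) + j·sin(0.0°)) = 240 V
Step 2 — Sum components: V_total = 389.8 - j44.8 V.
Step 3 — Convert to polar: |V_total| = 392.4 V, ∠V_total = -6.6°.

V_total = 392.4∠-6.6° V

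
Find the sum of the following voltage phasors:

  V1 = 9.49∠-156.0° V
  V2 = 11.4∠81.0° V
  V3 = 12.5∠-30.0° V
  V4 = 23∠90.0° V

Step 1 — Convert each phasor to rectangular form:
  V1 = 9.49·(cos(-156.0°) + j·sin(-156.0°)) = -8.67 - j3.86 V
  V2 = 11.4·(cos(81.0°) + j·sin(81.0°)) = 1.783 + j11.26 V
  V3 = 12.5·(cos(-30.0°) + j·sin(-30.0°)) = 10.83 - j6.25 V
  V4 = 23·(cos(90.0°) + j·sin(90.0°)) = 0 + j23 V
Step 2 — Sum components: V_total = 3.939 + j24.15 V.
Step 3 — Convert to polar: |V_total| = 24.47 V, ∠V_total = 80.7°.

V_total = 24.47∠80.7° V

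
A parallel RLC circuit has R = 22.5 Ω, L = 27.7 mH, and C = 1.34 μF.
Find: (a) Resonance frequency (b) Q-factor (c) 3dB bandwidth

Step 1 — Resonance: ω₀ = 1/√(LC) = 1/√(0.0277·1.34e-06) = 5190 rad/s.
Step 2 — f₀ = ω₀/(2π) = 826.1 Hz.
Step 3 — Parallel Q: Q = R/(ω₀L) = 22.5/(5190·0.0277) = 0.1565.
Step 4 — Bandwidth: Δω = ω₀/Q = 3.317e+04 rad/s; BW = Δω/(2π) = 5279 Hz.

(a) f₀ = 826.1 Hz  (b) Q = 0.1565  (c) BW = 5279 Hz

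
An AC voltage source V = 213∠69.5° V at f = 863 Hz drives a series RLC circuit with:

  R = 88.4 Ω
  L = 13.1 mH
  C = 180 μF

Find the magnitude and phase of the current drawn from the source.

Step 1 — Angular frequency: ω = 2π·f = 2π·863 = 5422 rad/s.
Step 2 — Component impedances:
  R: Z = R = 88.4 Ω
  L: Z = jωL = j·5422·0.0131 = 0 + j71.03 Ω
  C: Z = 1/(jωC) = -j/(ω·C) = 0 - j1.025 Ω
Step 3 — Series combination: Z_total = R + L + C = 88.4 + j70.01 Ω = 112.8∠38.4° Ω.
Step 4 — Source phasor: V = 213∠69.5° V = 74.59 + j199.5 V.
Step 5 — Ohm's law: I = V / Z_total = (74.59 + j199.5) / (88.4 + j70.01) = 1.617 + j0.9763 A.
Step 6 — Convert to polar: |I| = 1.889 A, ∠I = 31.1°.

I = 1.889∠31.1° A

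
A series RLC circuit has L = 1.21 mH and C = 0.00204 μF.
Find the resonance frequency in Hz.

Step 1 — Resonance condition Im(Z)=0 gives ω₀ = 1/√(LC).
Step 2 — ω₀ = 1/√(0.00121·2.04e-09) = 6.365e+05 rad/s.
Step 3 — f₀ = ω₀/(2π) = 1.013e+05 Hz.

f₀ = 1.013e+05 Hz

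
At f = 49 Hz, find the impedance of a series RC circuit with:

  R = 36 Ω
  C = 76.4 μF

Step 1 — Angular frequency: ω = 2π·f = 2π·49 = 307.9 rad/s.
Step 2 — Component impedances:
  R: Z = R = 36 Ω
  C: Z = 1/(jωC) = -j/(ω·C) = 0 - j42.51 Ω
Step 3 — Series combination: Z_total = R + C = 36 - j42.51 Ω = 55.71∠-49.7° Ω.

Z = 36 - j42.51 Ω = 55.71∠-49.7° Ω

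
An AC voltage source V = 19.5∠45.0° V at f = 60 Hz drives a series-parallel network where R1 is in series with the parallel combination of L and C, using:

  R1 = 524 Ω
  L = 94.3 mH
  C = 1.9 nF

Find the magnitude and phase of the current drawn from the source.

Step 1 — Angular frequency: ω = 2π·f = 2π·60 = 377 rad/s.
Step 2 — Component impedances:
  R1: Z = R = 524 Ω
  L: Z = jωL = j·377·0.0943 = 0 + j35.55 Ω
  C: Z = 1/(jωC) = -j/(ω·C) = 0 - j1.396e+06 Ω
Step 3 — Parallel branch: L || C = 1/(1/L + 1/C) = 0 + j35.55 Ω.
Step 4 — Series with R1: Z_total = R1 + (L || C) = 524 + j35.55 Ω = 525.2∠3.9° Ω.
Step 5 — Source phasor: V = 19.5∠45.0° V = 13.79 + j13.79 V.
Step 6 — Ohm's law: I = V / Z_total = (13.79 + j13.79) / (524 + j35.55) = 0.02797 + j0.02442 A.
Step 7 — Convert to polar: |I| = 0.03713 A, ∠I = 41.1°.

I = 0.03713∠41.1° A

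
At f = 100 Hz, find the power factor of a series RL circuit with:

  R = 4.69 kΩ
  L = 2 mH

Step 1 — Angular frequency: ω = 2π·f = 2π·100 = 628.3 rad/s.
Step 2 — Component impedances:
  R: Z = R = 4690 Ω
  L: Z = jωL = j·628.3·0.002 = 0 + j1.257 Ω
Step 3 — Series combination: Z_total = R + L = 4690 + j1.257 Ω = 4690∠0.0° Ω.
Step 4 — Power factor: PF = cos(φ) = Re(Z)/|Z| = 4690/4690 = 1.
Step 5 — Type: Im(Z) = 1.257 ⇒ lagging (phase φ = 0.0°).

PF = 1 (lagging, φ = 0.0°)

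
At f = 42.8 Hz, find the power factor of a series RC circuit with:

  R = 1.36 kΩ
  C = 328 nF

Step 1 — Angular frequency: ω = 2π·f = 2π·42.8 = 268.9 rad/s.
Step 2 — Component impedances:
  R: Z = R = 1360 Ω
  C: Z = 1/(jωC) = -j/(ω·C) = 0 - j1.134e+04 Ω
Step 3 — Series combination: Z_total = R + C = 1360 - j1.134e+04 Ω = 1.142e+04∠-83.2° Ω.
Step 4 — Power factor: PF = cos(φ) = Re(Z)/|Z| = 1360/1.142e+04 = 0.1191.
Step 5 — Type: Im(Z) = -1.134e+04 ⇒ leading (phase φ = -83.2°).

PF = 0.1191 (leading, φ = -83.2°)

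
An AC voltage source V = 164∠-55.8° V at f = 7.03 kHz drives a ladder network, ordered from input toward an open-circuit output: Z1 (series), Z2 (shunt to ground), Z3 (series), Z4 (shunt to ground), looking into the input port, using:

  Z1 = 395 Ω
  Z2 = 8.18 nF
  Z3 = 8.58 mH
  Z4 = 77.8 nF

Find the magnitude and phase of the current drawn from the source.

Step 1 — Angular frequency: ω = 2π·f = 2π·7030 = 4.417e+04 rad/s.
Step 2 — Component impedances:
  Z1: Z = R = 395 Ω
  Z2: Z = 1/(jωC) = -j/(ω·C) = 0 - j2768 Ω
  Z3: Z = jωL = j·4.417e+04·0.00858 = 0 + j379 Ω
  Z4: Z = 1/(jωC) = -j/(ω·C) = 0 - j291 Ω
Step 3 — Ladder network (open output): work backward from the far end, alternating series and parallel combinations. Z_in = 395 + j90.88 Ω = 405.3∠13.0° Ω.
Step 4 — Source phasor: V = 164∠-55.8° V = 92.18 - j135.6 V.
Step 5 — Ohm's law: I = V / Z_total = (92.18 - j135.6) / (395 + j90.88) = 0.1466 - j0.3771 A.
Step 6 — Convert to polar: |I| = 0.4046 A, ∠I = -68.8°.

I = 0.4046∠-68.8° A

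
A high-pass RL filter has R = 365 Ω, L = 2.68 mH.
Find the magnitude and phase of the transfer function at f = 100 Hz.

Step 1 — Angular frequency: ω = 2π·100 = 628.3 rad/s.
Step 2 — Transfer function: H(jω) = jωL/(R + jωL).
Step 3 — Numerator jωL = j·1.684; denominator R + jωL = 365 + j1.684.
Step 4 — H = 2.128e-05 + j0.004613.
Step 5 — Magnitude: |H| = 0.004613 (-46.7 dB); phase: φ = 89.7°.

|H| = 0.004613 (-46.7 dB), φ = 89.7°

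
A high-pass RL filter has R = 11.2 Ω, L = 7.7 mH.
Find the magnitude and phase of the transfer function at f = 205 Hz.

Step 1 — Angular frequency: ω = 2π·205 = 1288 rad/s.
Step 2 — Transfer function: H(jω) = jωL/(R + jωL).
Step 3 — Numerator jωL = j·9.918; denominator R + jωL = 11.2 + j9.918.
Step 4 — H = 0.4395 + j0.4963.
Step 5 — Magnitude: |H| = 0.663 (-3.6 dB); phase: φ = 48.5°.

|H| = 0.663 (-3.6 dB), φ = 48.5°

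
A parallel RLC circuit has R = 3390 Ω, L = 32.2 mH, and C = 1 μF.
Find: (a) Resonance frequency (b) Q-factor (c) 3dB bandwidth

Step 1 — Resonance: ω₀ = 1/√(LC) = 1/√(0.0322·1e-06) = 5573 rad/s.
Step 2 — f₀ = ω₀/(2π) = 886.9 Hz.
Step 3 — Parallel Q: Q = R/(ω₀L) = 3390/(5573·0.0322) = 18.89.
Step 4 — Bandwidth: Δω = ω₀/Q = 295 rad/s; BW = Δω/(2π) = 46.95 Hz.

(a) f₀ = 886.9 Hz  (b) Q = 18.89  (c) BW = 46.95 Hz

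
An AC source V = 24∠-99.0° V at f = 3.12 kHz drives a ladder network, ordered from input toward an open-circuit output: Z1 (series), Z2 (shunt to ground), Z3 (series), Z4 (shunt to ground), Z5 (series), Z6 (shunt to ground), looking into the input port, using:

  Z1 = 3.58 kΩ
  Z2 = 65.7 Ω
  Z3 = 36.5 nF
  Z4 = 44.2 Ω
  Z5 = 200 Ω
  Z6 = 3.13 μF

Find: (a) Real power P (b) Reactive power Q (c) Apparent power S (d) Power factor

Step 1 — Angular frequency: ω = 2π·f = 2π·3120 = 1.96e+04 rad/s.
Step 2 — Component impedances:
  Z1: Z = R = 3580 Ω
  Z2: Z = R = 65.7 Ω
  Z3: Z = 1/(jωC) = -j/(ω·C) = 0 - j1398 Ω
  Z4: Z = R = 44.2 Ω
  Z5: Z = R = 200 Ω
  Z6: Z = 1/(jωC) = -j/(ω·C) = 0 - j16.3 Ω
Step 3 — Ladder network (open output): work backward from the far end, alternating series and parallel combinations. Z_in = 3645 - j3.071 Ω = 3645∠-0.0° Ω.
Step 4 — Source phasor: V = 24∠-99.0° V = -3.754 - j23.7 V.
Step 5 — Current: I = V / Z = -0.001024 - j0.006503 A = 0.006583∠-99.0° A.
Step 6 — Complex power: S = V·I* = 0.158 - j0.0001331 VA.
Step 7 — Real power: P = Re(S) = 0.158 W.
Step 8 — Reactive power: Q = Im(S) = -0.0001331 VAR.
Step 9 — Apparent power: |S| = 0.158 VA.
Step 10 — Power factor: PF = P/|S| = 1 (leading).

(a) P = 0.158 W  (b) Q = -0.0001331 VAR  (c) S = 0.158 VA  (d) PF = 1 (leading)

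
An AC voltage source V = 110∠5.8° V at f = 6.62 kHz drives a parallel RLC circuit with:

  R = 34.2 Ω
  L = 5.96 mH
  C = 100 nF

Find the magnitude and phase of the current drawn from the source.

Step 1 — Angular frequency: ω = 2π·f = 2π·6620 = 4.159e+04 rad/s.
Step 2 — Component impedances:
  R: Z = R = 34.2 Ω
  L: Z = jωL = j·4.159e+04·0.00596 = 0 + j247.9 Ω
  C: Z = 1/(jωC) = -j/(ω·C) = 0 - j240.4 Ω
Step 3 — Parallel combination: 1/Z_total = 1/R + 1/L + 1/C; Z_total = 34.2 - j0.147 Ω = 34.2∠-0.2° Ω.
Step 4 — Source phasor: V = 110∠5.8° V = 109.4 + j11.12 V.
Step 5 — Ohm's law: I = V / Z_total = (109.4 + j11.12) / (34.2 - j0.147) = 3.199 + j0.3388 A.
Step 6 — Convert to polar: |I| = 3.216 A, ∠I = 6.0°.

I = 3.216∠6.0° A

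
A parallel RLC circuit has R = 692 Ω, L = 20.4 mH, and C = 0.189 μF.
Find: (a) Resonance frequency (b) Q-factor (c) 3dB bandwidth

Step 1 — Resonance: ω₀ = 1/√(LC) = 1/√(0.0204·1.89e-07) = 1.61e+04 rad/s.
Step 2 — f₀ = ω₀/(2π) = 2563 Hz.
Step 3 — Parallel Q: Q = R/(ω₀L) = 692/(1.61e+04·0.0204) = 2.106.
Step 4 — Bandwidth: Δω = ω₀/Q = 7646 rad/s; BW = Δω/(2π) = 1217 Hz.

(a) f₀ = 2563 Hz  (b) Q = 2.106  (c) BW = 1217 Hz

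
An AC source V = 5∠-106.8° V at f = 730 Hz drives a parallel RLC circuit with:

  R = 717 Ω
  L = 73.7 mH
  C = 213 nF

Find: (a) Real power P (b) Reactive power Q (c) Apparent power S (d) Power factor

Step 1 — Angular frequency: ω = 2π·f = 2π·730 = 4587 rad/s.
Step 2 — Component impedances:
  R: Z = R = 717 Ω
  L: Z = jωL = j·4587·0.0737 = 0 + j338 Ω
  C: Z = 1/(jωC) = -j/(ω·C) = 0 - j1024 Ω
Step 3 — Parallel combination: 1/Z_total = 1/R + 1/L + 1/C; Z_total = 237.6 + j337.5 Ω = 412.7∠54.9° Ω.
Step 4 — Source phasor: V = 5∠-106.8° V = -1.445 - j4.787 V.
Step 5 — Current: I = V / Z = -0.0115 - j0.003813 A = 0.01211∠-161.7° A.
Step 6 — Complex power: S = V·I* = 0.03487 + j0.04953 VA.
Step 7 — Real power: P = Re(S) = 0.03487 W.
Step 8 — Reactive power: Q = Im(S) = 0.04953 VAR.
Step 9 — Apparent power: |S| = 0.06057 VA.
Step 10 — Power factor: PF = P/|S| = 0.5756 (lagging).

(a) P = 0.03487 W  (b) Q = 0.04953 VAR  (c) S = 0.06057 VA  (d) PF = 0.5756 (lagging)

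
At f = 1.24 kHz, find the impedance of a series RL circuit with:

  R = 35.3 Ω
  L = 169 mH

Step 1 — Angular frequency: ω = 2π·f = 2π·1240 = 7791 rad/s.
Step 2 — Component impedances:
  R: Z = R = 35.3 Ω
  L: Z = jωL = j·7791·0.169 = 0 + j1317 Ω
Step 3 — Series combination: Z_total = R + L = 35.3 + j1317 Ω = 1317∠88.5° Ω.

Z = 35.3 + j1317 Ω = 1317∠88.5° Ω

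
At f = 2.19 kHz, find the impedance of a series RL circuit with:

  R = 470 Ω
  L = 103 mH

Step 1 — Angular frequency: ω = 2π·f = 2π·2190 = 1.376e+04 rad/s.
Step 2 — Component impedances:
  R: Z = R = 470 Ω
  L: Z = jωL = j·1.376e+04·0.103 = 0 + j1417 Ω
Step 3 — Series combination: Z_total = R + L = 470 + j1417 Ω = 1493∠71.7° Ω.

Z = 470 + j1417 Ω = 1493∠71.7° Ω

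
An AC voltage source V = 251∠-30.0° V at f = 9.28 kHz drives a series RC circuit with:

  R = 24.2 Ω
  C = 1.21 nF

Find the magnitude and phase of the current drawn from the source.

Step 1 — Angular frequency: ω = 2π·f = 2π·9280 = 5.831e+04 rad/s.
Step 2 — Component impedances:
  R: Z = R = 24.2 Ω
  C: Z = 1/(jωC) = -j/(ω·C) = 0 - j1.417e+04 Ω
Step 3 — Series combination: Z_total = R + C = 24.2 - j1.417e+04 Ω = 1.417e+04∠-89.9° Ω.
Step 4 — Source phasor: V = 251∠-30.0° V = 217.4 - j125.5 V.
Step 5 — Ohm's law: I = V / Z_total = (217.4 - j125.5) / (24.2 - j1.417e+04) = 0.008881 + j0.01532 A.
Step 6 — Convert to polar: |I| = 0.01771 A, ∠I = 59.9°.

I = 0.01771∠59.9° A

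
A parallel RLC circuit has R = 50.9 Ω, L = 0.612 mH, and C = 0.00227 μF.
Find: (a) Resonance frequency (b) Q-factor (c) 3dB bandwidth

Step 1 — Resonance: ω₀ = 1/√(LC) = 1/√(0.000612·2.27e-09) = 8.484e+05 rad/s.
Step 2 — f₀ = ω₀/(2π) = 1.35e+05 Hz.
Step 3 — Parallel Q: Q = R/(ω₀L) = 50.9/(8.484e+05·0.000612) = 0.09803.
Step 4 — Bandwidth: Δω = ω₀/Q = 8.655e+06 rad/s; BW = Δω/(2π) = 1.377e+06 Hz.

(a) f₀ = 1.35e+05 Hz  (b) Q = 0.09803  (c) BW = 1.377e+06 Hz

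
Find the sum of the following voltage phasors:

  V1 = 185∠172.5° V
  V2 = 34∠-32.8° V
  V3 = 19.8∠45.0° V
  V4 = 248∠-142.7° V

Step 1 — Convert each phasor to rectangular form:
  V1 = 185·(cos(172.5°) + j·sin(172.5°)) = -183.4 + j24.15 V
  V2 = 34·(cos(-32.8°) + j·sin(-32.8°)) = 28.58 - j18.42 V
  V3 = 19.8·(cos(45.0°) + j·sin(45.0°)) = 14 + j14 V
  V4 = 248·(cos(-142.7°) + j·sin(-142.7°)) = -197.3 - j150.3 V
Step 2 — Sum components: V_total = -338.1 - j130.6 V.
Step 3 — Convert to polar: |V_total| = 362.4 V, ∠V_total = -158.9°.

V_total = 362.4∠-158.9° V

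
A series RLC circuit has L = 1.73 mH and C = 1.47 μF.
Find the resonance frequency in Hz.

Step 1 — Resonance condition Im(Z)=0 gives ω₀ = 1/√(LC).
Step 2 — ω₀ = 1/√(0.00173·1.47e-06) = 1.983e+04 rad/s.
Step 3 — f₀ = ω₀/(2π) = 3156 Hz.

f₀ = 3156 Hz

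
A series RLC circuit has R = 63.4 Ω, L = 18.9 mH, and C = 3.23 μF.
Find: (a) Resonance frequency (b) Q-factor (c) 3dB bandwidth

Step 1 — Resonance: ω₀ = 1/√(LC) = 1/√(0.0189·3.23e-06) = 4047 rad/s.
Step 2 — f₀ = ω₀/(2π) = 644.2 Hz.
Step 3 — Series Q: Q = ω₀L/R = 4047·0.0189/63.4 = 1.207.
Step 4 — Bandwidth: Δω = ω₀/Q = 3354 rad/s; BW = Δω/(2π) = 533.9 Hz.

(a) f₀ = 644.2 Hz  (b) Q = 1.207  (c) BW = 533.9 Hz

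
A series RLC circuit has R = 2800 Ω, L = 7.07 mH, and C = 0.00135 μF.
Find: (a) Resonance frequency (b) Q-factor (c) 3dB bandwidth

Step 1 — Resonance: ω₀ = 1/√(LC) = 1/√(0.00707·1.35e-09) = 3.237e+05 rad/s.
Step 2 — f₀ = ω₀/(2π) = 5.152e+04 Hz.
Step 3 — Series Q: Q = ω₀L/R = 3.237e+05·0.00707/2800 = 0.8173.
Step 4 — Bandwidth: Δω = ω₀/Q = 3.96e+05 rad/s; BW = Δω/(2π) = 6.303e+04 Hz.

(a) f₀ = 5.152e+04 Hz  (b) Q = 0.8173  (c) BW = 6.303e+04 Hz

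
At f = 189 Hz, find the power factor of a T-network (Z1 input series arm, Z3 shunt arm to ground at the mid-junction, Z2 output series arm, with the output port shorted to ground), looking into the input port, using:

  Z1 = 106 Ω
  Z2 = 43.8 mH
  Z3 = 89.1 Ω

Step 1 — Angular frequency: ω = 2π·f = 2π·189 = 1188 rad/s.
Step 2 — Component impedances:
  Z1: Z = R = 106 Ω
  Z2: Z = jωL = j·1188·0.0438 = 0 + j52.01 Ω
  Z3: Z = R = 89.1 Ω
Step 3 — With the output port shorted to ground, the output series arm Z2 runs from the junction to ground; the shunt arm Z3 also runs from the junction to ground. They appear in parallel: Z3 || Z2 = 22.65 + j38.79 Ω.
Step 4 — Series with input arm Z1: Z_in = Z1 + (Z3 || Z2) = 128.6 + j38.79 Ω = 134.4∠16.8° Ω.
Step 5 — Power factor: PF = cos(φ) = Re(Z)/|Z| = 128.65/134.37 = 0.9574.
Step 6 — Type: Im(Z) = 38.79 ⇒ lagging (phase φ = 16.8°).

PF = 0.9574 (lagging, φ = 16.8°)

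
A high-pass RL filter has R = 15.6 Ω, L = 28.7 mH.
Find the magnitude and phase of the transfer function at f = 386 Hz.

Step 1 — Angular frequency: ω = 2π·386 = 2425 rad/s.
Step 2 — Transfer function: H(jω) = jωL/(R + jωL).
Step 3 — Numerator jωL = j·69.61; denominator R + jωL = 15.6 + j69.61.
Step 4 — H = 0.9522 + j0.2134.
Step 5 — Magnitude: |H| = 0.9758 (-0.2 dB); phase: φ = 12.6°.

|H| = 0.9758 (-0.2 dB), φ = 12.6°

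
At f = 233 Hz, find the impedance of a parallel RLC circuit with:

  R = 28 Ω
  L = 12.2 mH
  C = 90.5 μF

Step 1 — Angular frequency: ω = 2π·f = 2π·233 = 1464 rad/s.
Step 2 — Component impedances:
  R: Z = R = 28 Ω
  L: Z = jωL = j·1464·0.0122 = 0 + j17.86 Ω
  C: Z = 1/(jωC) = -j/(ω·C) = 0 - j7.548 Ω
Step 3 — Parallel combination: 1/Z_total = 1/R + 1/L + 1/C; Z_total = 5.01 - j10.73 Ω = 11.84∠-65.0° Ω.

Z = 5.01 - j10.73 Ω = 11.84∠-65.0° Ω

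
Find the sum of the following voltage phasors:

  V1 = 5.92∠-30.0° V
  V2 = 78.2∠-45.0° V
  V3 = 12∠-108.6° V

Step 1 — Convert each phasor to rectangular form:
  V1 = 5.92·(cos(-30.0°) + j·sin(-30.0°)) = 5.127 - j2.96 V
  V2 = 78.2·(cos(-45.0°) + j·sin(-45.0°)) = 55.3 - j55.3 V
  V3 = 12·(cos(-108.6°) + j·sin(-108.6°)) = -3.828 - j11.37 V
Step 2 — Sum components: V_total = 56.6 - j69.63 V.
Step 3 — Convert to polar: |V_total| = 89.73 V, ∠V_total = -50.9°.

V_total = 89.73∠-50.9° V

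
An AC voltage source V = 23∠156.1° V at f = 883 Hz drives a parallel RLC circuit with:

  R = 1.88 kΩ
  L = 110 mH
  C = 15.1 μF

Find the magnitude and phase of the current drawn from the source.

Step 1 — Angular frequency: ω = 2π·f = 2π·883 = 5548 rad/s.
Step 2 — Component impedances:
  R: Z = R = 1880 Ω
  L: Z = jωL = j·5548·0.11 = 0 + j610.3 Ω
  C: Z = 1/(jωC) = -j/(ω·C) = 0 - j11.94 Ω
Step 3 — Parallel combination: 1/Z_total = 1/R + 1/L + 1/C; Z_total = 0.07884 - j12.17 Ω = 12.17∠-89.6° Ω.
Step 4 — Source phasor: V = 23∠156.1° V = -21.03 + j9.318 V.
Step 5 — Ohm's law: I = V / Z_total = (-21.03 + j9.318) / (0.07884 - j12.17) = -0.7766 - j1.722 A.
Step 6 — Convert to polar: |I| = 1.889 A, ∠I = -114.3°.

I = 1.889∠-114.3° A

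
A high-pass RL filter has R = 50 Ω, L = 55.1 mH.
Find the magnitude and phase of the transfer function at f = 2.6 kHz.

Step 1 — Angular frequency: ω = 2π·2600 = 1.634e+04 rad/s.
Step 2 — Transfer function: H(jω) = jωL/(R + jωL).
Step 3 — Numerator jωL = j·900.1; denominator R + jωL = 50 + j900.1.
Step 4 — H = 0.9969 + j0.05538.
Step 5 — Magnitude: |H| = 0.9985 (-0.0 dB); phase: φ = 3.2°.

|H| = 0.9985 (-0.0 dB), φ = 3.2°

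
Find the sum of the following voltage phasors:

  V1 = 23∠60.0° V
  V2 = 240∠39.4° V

Step 1 — Convert each phasor to rectangular form:
  V1 = 23·(cos(60.0°) + j·sin(60.0°)) = 11.5 + j19.92 V
  V2 = 240·(cos(39.4°) + j·sin(39.4°)) = 185.5 + j152.3 V
Step 2 — Sum components: V_total = 197 + j172.3 V.
Step 3 — Convert to polar: |V_total| = 261.7 V, ∠V_total = 41.2°.

V_total = 261.7∠41.2° V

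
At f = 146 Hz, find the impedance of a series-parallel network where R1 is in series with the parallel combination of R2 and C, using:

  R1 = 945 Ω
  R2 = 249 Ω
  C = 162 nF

Step 1 — Angular frequency: ω = 2π·f = 2π·146 = 917.3 rad/s.
Step 2 — Component impedances:
  R1: Z = R = 945 Ω
  R2: Z = R = 249 Ω
  C: Z = 1/(jωC) = -j/(ω·C) = 0 - j6729 Ω
Step 3 — Parallel branch: R2 || C = 1/(1/R2 + 1/C) = 248.7 - j9.201 Ω.
Step 4 — Series with R1: Z_total = R1 + (R2 || C) = 1194 - j9.201 Ω = 1194∠-0.4° Ω.

Z = 1194 - j9.201 Ω = 1194∠-0.4° Ω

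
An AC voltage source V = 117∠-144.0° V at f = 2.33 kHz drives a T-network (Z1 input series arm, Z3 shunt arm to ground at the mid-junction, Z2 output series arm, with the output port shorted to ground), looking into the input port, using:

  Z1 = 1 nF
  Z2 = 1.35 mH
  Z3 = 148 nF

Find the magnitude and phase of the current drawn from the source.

Step 1 — Angular frequency: ω = 2π·f = 2π·2330 = 1.464e+04 rad/s.
Step 2 — Component impedances:
  Z1: Z = 1/(jωC) = -j/(ω·C) = 0 - j6.831e+04 Ω
  Z2: Z = jωL = j·1.464e+04·0.00135 = 0 + j19.76 Ω
  Z3: Z = 1/(jωC) = -j/(ω·C) = 0 - j461.5 Ω
Step 3 — With the output port shorted to ground, the output series arm Z2 runs from the junction to ground; the shunt arm Z3 also runs from the junction to ground. They appear in parallel: Z3 || Z2 = 0 + j20.65 Ω.
Step 4 — Series with input arm Z1: Z_in = Z1 + (Z3 || Z2) = 0 - j6.829e+04 Ω = 6.829e+04∠-90.0° Ω.
Step 5 — Source phasor: V = 117∠-144.0° V = -94.65 - j68.77 V.
Step 6 — Ohm's law: I = V / Z_total = (-94.65 - j68.77) / (0 - j6.829e+04) = 0.001007 - j0.001386 A.
Step 7 — Convert to polar: |I| = 0.001713 A, ∠I = -54.0°.

I = 0.001713∠-54.0° A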